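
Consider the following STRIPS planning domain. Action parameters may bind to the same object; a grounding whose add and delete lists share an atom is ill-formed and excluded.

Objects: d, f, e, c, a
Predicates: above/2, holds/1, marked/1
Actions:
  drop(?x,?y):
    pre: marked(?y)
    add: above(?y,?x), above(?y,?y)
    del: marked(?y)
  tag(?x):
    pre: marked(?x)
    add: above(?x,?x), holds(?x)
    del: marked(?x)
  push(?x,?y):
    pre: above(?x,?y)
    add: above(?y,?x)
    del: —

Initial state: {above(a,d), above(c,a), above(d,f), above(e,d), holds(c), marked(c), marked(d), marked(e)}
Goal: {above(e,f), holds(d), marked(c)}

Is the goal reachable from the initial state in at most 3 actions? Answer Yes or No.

Yes

1. drop(f,e)  →  {above(a,d), above(c,a), above(d,f), above(e,d), above(e,e), above(e,f), holds(c), marked(c), marked(d)}
2. tag(d)  →  {above(a,d), above(c,a), above(d,d), above(d,f), above(e,d), above(e,e), above(e,f), holds(c), holds(d), marked(c)}
optimal plan length = 2; 2 ≤ 3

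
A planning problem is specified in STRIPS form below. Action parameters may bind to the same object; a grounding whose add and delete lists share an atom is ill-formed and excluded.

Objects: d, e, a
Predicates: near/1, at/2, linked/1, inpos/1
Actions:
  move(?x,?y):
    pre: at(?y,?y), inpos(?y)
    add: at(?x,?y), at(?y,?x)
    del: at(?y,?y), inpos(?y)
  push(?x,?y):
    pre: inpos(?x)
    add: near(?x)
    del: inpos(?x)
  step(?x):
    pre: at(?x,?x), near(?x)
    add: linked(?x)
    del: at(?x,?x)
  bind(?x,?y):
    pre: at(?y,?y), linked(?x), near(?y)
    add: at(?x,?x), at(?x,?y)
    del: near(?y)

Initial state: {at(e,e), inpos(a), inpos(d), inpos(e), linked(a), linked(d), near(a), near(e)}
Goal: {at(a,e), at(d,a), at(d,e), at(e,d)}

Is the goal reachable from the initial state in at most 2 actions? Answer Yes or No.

1. bind(a,e)  →  {at(a,a), at(a,e), at(e,e), inpos(a), inpos(d), inpos(e), linked(a), linked(d), near(a)}
2. move(d,e)  →  {at(a,a), at(a,e), at(d,e), at(e,d), inpos(a), inpos(d), linked(a), linked(d), near(a)}
3. move(d,a)  →  {at(a,d), at(a,e), at(d,a), at(d,e), at(e,d), inpos(d), linked(a), linked(d), near(a)}
optimal plan length = 3; 3 > 2

No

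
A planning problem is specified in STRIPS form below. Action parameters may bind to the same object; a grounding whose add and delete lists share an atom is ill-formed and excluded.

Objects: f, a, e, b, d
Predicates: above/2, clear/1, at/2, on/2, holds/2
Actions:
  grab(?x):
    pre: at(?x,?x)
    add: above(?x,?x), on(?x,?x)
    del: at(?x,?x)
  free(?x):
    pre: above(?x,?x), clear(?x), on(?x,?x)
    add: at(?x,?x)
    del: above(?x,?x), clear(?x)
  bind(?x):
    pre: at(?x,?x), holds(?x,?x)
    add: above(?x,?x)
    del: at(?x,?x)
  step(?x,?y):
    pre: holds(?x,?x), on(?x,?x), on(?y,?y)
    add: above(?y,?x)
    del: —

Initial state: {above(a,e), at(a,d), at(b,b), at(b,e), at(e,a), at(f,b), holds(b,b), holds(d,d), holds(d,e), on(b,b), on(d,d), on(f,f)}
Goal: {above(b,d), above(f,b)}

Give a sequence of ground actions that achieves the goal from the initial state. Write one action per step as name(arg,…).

1. step(b,f)  →  {above(a,e), above(f,b), at(a,d), at(b,b), at(b,e), at(e,a), at(f,b), holds(b,b), holds(d,d), holds(d,e), on(b,b), on(d,d), on(f,f)}
2. step(d,b)  →  {above(a,e), above(b,d), above(f,b), at(a,d), at(b,b), at(b,e), at(e,a), at(f,b), holds(b,b), holds(d,d), holds(d,e), on(b,b), on(d,d), on(f,f)}

step(b,f); step(d,b)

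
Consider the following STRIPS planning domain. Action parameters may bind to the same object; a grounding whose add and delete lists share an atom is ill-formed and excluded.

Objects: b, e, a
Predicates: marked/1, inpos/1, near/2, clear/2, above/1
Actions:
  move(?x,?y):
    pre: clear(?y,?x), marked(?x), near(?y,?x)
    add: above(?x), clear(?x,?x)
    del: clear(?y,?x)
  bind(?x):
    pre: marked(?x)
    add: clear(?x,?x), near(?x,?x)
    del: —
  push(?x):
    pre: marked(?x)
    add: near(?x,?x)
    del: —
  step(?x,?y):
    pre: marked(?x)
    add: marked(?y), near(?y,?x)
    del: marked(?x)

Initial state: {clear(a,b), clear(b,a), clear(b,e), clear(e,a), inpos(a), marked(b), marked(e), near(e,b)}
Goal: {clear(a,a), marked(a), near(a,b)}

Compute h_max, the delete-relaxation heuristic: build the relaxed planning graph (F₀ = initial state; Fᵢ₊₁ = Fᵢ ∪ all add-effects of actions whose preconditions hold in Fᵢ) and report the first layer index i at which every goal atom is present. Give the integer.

2

F0 = init (8 atoms)
F1 = F0 ∪ {clear(b,b), clear(e,e), marked(a), near(a,b), near(a,e), near(b,b), near(b,e), near(e,e)}  (16 atoms)
F2 = F1 ∪ {above(b), above(e), clear(a,a), near(a,a), near(b,a), near(e,a)}  (22 atoms)
goal ⊆ F2  ⇒  h_max = 2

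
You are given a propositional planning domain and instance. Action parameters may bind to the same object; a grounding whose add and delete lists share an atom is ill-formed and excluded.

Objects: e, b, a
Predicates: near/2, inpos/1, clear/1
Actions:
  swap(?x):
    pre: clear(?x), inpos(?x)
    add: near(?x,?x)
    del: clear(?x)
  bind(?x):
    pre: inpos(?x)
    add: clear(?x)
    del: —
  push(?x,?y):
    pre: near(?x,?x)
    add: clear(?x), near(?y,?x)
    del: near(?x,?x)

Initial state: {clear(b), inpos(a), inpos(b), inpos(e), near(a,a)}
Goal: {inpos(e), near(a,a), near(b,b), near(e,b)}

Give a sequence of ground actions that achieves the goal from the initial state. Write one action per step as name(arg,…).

swap(b); push(b,e); swap(b)

1. swap(b)  →  {inpos(a), inpos(b), inpos(e), near(a,a), near(b,b)}
2. push(b,e)  →  {clear(b), inpos(a), inpos(b), inpos(e), near(a,a), near(e,b)}
3. swap(b)  →  {inpos(a), inpos(b), inpos(e), near(a,a), near(b,b), near(e,b)}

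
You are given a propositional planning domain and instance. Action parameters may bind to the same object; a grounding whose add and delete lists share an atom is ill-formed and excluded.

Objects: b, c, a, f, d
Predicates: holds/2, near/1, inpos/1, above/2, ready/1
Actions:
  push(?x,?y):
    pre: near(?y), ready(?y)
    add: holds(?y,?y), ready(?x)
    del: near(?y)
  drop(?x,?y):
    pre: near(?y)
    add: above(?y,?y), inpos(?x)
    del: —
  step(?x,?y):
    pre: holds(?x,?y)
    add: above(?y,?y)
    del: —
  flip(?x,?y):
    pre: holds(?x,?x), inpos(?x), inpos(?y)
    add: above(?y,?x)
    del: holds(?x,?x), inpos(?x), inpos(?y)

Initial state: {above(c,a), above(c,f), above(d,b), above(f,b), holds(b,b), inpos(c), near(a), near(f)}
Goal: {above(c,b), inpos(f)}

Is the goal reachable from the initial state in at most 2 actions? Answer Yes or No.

No

1. drop(b,a)  →  {above(a,a), above(c,a), above(c,f), above(d,b), above(f,b), holds(b,b), inpos(b), inpos(c), near(a), near(f)}
2. drop(f,a)  →  {above(a,a), above(c,a), above(c,f), above(d,b), above(f,b), holds(b,b), inpos(b), inpos(c), inpos(f), near(a), near(f)}
3. flip(b,c)  →  {above(a,a), above(c,a), above(c,b), above(c,f), above(d,b), above(f,b), inpos(f), near(a), near(f)}
optimal plan length = 3; 3 > 2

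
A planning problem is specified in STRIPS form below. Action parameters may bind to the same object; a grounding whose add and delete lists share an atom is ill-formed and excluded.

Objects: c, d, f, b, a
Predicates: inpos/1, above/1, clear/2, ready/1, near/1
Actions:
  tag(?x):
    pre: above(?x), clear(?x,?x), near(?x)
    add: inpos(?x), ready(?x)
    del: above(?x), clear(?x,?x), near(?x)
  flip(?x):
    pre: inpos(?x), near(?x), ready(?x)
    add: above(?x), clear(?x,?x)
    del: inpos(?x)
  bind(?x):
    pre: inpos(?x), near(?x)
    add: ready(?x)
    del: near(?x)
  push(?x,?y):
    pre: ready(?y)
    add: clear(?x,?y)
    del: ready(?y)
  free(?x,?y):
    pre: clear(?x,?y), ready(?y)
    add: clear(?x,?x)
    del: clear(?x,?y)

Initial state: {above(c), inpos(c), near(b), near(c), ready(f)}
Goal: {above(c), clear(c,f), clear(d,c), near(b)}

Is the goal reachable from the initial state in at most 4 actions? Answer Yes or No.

Yes

1. bind(c)  →  {above(c), inpos(c), near(b), ready(c), ready(f)}
2. push(c,f)  →  {above(c), clear(c,f), inpos(c), near(b), ready(c)}
3. push(d,c)  →  {above(c), clear(c,f), clear(d,c), inpos(c), near(b)}
optimal plan length = 3; 3 ≤ 4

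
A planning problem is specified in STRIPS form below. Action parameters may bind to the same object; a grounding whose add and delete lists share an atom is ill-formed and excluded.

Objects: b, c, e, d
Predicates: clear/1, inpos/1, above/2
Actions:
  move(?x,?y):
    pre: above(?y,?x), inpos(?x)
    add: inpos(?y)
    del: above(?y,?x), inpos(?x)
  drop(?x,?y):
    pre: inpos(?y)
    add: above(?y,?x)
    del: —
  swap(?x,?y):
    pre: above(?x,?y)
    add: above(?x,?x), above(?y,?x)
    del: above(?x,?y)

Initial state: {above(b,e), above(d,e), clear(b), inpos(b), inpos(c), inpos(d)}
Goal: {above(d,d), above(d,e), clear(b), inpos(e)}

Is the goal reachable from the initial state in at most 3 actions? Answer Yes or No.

Yes

1. drop(d,d)  →  {above(b,e), above(d,d), above(d,e), clear(b), inpos(b), inpos(c), inpos(d)}
2. swap(b,e)  →  {above(b,b), above(d,d), above(d,e), above(e,b), clear(b), inpos(b), inpos(c), inpos(d)}
3. move(b,e)  →  {above(b,b), above(d,d), above(d,e), clear(b), inpos(c), inpos(d), inpos(e)}
optimal plan length = 3; 3 ≤ 3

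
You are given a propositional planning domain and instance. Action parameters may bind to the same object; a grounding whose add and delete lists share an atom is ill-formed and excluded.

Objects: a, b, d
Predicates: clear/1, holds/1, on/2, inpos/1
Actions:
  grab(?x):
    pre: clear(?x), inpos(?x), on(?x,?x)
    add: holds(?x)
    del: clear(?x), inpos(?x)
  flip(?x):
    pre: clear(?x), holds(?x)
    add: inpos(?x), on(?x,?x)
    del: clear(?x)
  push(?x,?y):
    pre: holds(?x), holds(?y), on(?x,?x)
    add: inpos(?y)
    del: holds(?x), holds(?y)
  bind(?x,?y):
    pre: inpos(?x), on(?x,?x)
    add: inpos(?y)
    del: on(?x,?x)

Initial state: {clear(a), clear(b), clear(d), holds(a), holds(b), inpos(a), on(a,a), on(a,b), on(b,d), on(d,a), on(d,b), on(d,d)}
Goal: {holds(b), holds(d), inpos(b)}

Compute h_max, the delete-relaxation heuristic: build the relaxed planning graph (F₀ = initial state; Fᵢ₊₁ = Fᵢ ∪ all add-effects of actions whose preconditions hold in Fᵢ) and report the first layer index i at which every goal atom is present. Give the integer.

2

F0 = init (12 atoms)
F1 = F0 ∪ {inpos(b), inpos(d), on(b,b)}  (15 atoms)
F2 = F1 ∪ {holds(d)}  (16 atoms)
goal ⊆ F2  ⇒  h_max = 2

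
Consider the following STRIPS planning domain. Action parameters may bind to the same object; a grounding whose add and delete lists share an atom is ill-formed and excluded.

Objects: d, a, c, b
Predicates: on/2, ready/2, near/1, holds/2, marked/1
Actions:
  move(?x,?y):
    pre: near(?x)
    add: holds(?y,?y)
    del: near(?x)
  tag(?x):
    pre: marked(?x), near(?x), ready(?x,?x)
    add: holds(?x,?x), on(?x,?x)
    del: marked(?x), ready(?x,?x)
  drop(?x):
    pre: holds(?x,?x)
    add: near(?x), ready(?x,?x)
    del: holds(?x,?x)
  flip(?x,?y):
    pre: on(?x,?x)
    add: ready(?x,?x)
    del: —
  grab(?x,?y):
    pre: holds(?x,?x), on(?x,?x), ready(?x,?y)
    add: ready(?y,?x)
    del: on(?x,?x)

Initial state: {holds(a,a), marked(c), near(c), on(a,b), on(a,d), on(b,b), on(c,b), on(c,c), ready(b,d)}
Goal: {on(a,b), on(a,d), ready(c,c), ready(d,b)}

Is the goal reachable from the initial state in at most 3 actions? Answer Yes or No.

Yes

1. move(c,b)  →  {holds(a,a), holds(b,b), marked(c), on(a,b), on(a,d), on(b,b), on(c,b), on(c,c), ready(b,d)}
2. flip(c,d)  →  {holds(a,a), holds(b,b), marked(c), on(a,b), on(a,d), on(b,b), on(c,b), on(c,c), ready(b,d), ready(c,c)}
3. grab(b,d)  →  {holds(a,a), holds(b,b), marked(c), on(a,b), on(a,d), on(c,b), on(c,c), ready(b,d), ready(c,c), ready(d,b)}
optimal plan length = 3; 3 ≤ 3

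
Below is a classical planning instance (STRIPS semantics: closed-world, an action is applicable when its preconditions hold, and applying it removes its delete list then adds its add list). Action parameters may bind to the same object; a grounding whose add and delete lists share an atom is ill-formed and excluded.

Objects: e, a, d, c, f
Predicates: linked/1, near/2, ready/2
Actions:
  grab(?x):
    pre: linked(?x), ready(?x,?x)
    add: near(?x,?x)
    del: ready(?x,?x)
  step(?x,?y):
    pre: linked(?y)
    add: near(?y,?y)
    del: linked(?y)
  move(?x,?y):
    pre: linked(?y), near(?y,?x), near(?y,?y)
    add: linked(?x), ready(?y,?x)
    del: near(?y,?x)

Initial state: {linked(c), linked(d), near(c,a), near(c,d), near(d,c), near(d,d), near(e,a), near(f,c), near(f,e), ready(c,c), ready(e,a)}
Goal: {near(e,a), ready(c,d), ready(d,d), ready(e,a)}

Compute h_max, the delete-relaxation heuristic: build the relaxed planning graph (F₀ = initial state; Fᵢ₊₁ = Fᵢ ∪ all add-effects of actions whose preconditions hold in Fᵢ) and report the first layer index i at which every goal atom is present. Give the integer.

F0 = init (11 atoms)
F1 = F0 ∪ {near(c,c), ready(d,c), ready(d,d)}  (14 atoms)
F2 = F1 ∪ {linked(a), ready(c,a), ready(c,d)}  (17 atoms)
goal ⊆ F2  ⇒  h_max = 2

2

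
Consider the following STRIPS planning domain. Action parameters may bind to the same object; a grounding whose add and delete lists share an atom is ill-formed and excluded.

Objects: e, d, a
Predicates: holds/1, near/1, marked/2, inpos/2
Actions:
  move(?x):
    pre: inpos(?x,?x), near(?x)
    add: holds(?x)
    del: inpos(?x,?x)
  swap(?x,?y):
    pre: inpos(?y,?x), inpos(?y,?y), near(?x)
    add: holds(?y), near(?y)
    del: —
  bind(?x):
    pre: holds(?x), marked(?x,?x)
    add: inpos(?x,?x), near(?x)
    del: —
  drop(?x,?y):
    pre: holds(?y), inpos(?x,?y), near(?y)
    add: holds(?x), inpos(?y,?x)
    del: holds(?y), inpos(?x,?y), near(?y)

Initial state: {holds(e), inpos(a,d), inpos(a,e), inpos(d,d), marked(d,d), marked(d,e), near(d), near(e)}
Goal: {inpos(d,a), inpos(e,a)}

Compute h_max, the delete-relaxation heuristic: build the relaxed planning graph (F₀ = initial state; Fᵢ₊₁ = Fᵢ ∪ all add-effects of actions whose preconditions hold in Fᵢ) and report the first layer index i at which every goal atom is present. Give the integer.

F0 = init (8 atoms)
F1 = F0 ∪ {holds(a), holds(d), inpos(e,a)}  (11 atoms)
F2 = F1 ∪ {inpos(d,a)}  (12 atoms)
goal ⊆ F2  ⇒  h_max = 2

2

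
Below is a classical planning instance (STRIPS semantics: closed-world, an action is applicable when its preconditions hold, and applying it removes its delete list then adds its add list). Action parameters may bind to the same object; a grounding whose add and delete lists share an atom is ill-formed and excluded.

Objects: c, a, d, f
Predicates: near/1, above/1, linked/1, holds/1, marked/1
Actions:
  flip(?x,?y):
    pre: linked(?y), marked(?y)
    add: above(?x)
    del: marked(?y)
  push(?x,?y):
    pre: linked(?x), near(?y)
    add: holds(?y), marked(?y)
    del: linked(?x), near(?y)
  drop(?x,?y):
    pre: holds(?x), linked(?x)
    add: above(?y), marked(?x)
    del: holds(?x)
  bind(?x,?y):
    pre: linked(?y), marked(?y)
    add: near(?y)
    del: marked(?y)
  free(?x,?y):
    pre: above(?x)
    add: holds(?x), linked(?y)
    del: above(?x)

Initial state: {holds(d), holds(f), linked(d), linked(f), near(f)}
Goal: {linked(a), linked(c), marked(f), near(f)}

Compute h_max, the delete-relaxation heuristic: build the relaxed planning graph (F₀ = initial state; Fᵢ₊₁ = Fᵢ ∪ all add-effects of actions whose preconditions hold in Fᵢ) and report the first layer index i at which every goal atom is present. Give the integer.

F0 = init (5 atoms)
F1 = F0 ∪ {above(a), above(c), above(d), above(f), marked(d), marked(f)}  (11 atoms)
F2 = F1 ∪ {holds(a), holds(c), linked(a), linked(c), near(d)}  (16 atoms)
goal ⊆ F2  ⇒  h_max = 2

2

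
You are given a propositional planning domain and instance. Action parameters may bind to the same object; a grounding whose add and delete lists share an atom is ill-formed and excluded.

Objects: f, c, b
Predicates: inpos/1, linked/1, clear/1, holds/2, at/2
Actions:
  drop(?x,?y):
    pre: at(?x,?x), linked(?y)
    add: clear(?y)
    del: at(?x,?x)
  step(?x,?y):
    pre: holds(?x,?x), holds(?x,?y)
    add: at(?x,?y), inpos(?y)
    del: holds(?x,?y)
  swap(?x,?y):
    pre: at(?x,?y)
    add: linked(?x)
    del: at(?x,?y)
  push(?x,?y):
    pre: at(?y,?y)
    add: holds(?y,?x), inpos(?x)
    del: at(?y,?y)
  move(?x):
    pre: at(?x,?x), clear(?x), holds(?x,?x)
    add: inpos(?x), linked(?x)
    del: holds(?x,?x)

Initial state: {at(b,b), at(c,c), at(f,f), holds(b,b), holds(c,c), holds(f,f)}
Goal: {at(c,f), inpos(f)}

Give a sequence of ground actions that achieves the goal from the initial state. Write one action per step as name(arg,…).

1. push(f,c)  →  {at(b,b), at(f,f), holds(b,b), holds(c,c), holds(c,f), holds(f,f), inpos(f)}
2. step(c,f)  →  {at(b,b), at(c,f), at(f,f), holds(b,b), holds(c,c), holds(f,f), inpos(f)}

push(f,c); step(c,f)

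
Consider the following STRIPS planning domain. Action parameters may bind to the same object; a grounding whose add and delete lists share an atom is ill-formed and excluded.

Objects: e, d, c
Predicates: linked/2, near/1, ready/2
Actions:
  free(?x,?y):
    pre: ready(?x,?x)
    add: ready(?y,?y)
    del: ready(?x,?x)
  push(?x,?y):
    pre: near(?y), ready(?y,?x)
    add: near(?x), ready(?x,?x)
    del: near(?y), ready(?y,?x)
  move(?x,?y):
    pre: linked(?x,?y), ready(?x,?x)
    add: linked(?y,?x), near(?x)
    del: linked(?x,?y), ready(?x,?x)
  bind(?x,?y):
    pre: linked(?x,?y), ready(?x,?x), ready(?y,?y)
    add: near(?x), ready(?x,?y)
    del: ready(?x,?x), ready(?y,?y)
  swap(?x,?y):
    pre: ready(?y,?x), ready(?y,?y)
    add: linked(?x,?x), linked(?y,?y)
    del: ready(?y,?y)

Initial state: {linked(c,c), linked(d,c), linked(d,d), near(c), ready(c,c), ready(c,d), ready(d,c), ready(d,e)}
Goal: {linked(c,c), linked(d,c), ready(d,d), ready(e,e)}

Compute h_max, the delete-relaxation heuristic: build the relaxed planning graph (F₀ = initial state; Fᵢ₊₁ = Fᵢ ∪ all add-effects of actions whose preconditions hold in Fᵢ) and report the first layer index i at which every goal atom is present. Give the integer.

F0 = init (8 atoms)
F1 = F0 ∪ {near(d), ready(d,d), ready(e,e)}  (11 atoms)
goal ⊆ F1  ⇒  h_max = 1

1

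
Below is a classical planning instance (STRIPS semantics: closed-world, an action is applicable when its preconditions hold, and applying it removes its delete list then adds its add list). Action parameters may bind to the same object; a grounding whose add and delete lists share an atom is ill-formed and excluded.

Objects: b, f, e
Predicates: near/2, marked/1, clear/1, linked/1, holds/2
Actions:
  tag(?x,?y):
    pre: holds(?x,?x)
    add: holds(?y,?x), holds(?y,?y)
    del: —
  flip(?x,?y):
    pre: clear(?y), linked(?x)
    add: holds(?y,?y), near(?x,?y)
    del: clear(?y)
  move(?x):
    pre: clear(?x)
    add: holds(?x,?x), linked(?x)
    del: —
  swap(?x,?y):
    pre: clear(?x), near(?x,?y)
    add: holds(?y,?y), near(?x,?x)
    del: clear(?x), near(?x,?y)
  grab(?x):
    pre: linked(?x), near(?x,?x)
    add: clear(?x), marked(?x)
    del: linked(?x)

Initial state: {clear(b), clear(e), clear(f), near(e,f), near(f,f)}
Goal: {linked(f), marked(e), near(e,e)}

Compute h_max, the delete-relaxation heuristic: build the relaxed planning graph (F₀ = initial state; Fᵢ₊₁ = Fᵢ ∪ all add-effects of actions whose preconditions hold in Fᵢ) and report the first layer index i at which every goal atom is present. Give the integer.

F0 = init (5 atoms)
F1 = F0 ∪ {holds(b,b), holds(e,e), holds(f,f), linked(b), linked(e), linked(f), near(e,e)}  (12 atoms)
F2 = F1 ∪ {holds(b,e), holds(b,f), holds(e,b), holds(e,f), holds(f,b), holds(f,e), marked(e), marked(f), near(b,b), near(b,e), near(b,f), near(e,b), near(f,b), near(f,e)}  (26 atoms)
goal ⊆ F2  ⇒  h_max = 2

2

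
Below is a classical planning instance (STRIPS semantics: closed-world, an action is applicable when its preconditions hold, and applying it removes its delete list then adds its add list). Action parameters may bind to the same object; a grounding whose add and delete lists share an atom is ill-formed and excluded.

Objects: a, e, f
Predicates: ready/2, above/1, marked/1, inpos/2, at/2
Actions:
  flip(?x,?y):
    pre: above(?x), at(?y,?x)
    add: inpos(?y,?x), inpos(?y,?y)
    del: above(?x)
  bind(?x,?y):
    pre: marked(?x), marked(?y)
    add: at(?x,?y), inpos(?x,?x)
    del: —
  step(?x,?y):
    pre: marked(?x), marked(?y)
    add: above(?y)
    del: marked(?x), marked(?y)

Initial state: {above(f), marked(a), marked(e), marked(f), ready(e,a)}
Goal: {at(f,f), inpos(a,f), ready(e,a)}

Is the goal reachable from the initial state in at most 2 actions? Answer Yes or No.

1. bind(a,f)  →  {above(f), at(a,f), inpos(a,a), marked(a), marked(e), marked(f), ready(e,a)}
2. flip(f,a)  →  {at(a,f), inpos(a,a), inpos(a,f), marked(a), marked(e), marked(f), ready(e,a)}
3. bind(f,f)  →  {at(a,f), at(f,f), inpos(a,a), inpos(a,f), inpos(f,f), marked(a), marked(e), marked(f), ready(e,a)}
optimal plan length = 3; 3 > 2

No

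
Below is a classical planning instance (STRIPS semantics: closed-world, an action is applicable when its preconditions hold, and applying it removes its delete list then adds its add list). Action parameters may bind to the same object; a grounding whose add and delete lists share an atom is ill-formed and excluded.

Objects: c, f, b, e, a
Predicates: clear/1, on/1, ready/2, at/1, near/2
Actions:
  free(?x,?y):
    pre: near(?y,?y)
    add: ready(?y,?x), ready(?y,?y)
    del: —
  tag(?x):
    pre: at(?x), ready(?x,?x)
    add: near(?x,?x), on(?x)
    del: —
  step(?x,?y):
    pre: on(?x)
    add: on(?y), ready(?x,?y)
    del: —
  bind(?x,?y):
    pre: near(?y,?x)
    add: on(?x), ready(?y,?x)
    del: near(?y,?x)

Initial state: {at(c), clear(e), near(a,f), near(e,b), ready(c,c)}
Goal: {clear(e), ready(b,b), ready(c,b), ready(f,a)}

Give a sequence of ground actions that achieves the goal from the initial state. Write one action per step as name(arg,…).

1. tag(c)  →  {at(c), clear(e), near(a,f), near(c,c), near(e,b), on(c), ready(c,c)}
2. step(c,f)  →  {at(c), clear(e), near(a,f), near(c,c), near(e,b), on(c), on(f), ready(c,c), ready(c,f)}
3. step(c,b)  →  {at(c), clear(e), near(a,f), near(c,c), near(e,b), on(b), on(c), on(f), ready(c,b), ready(c,c), ready(c,f)}
4. step(f,a)  →  {at(c), clear(e), near(a,f), near(c,c), near(e,b), on(a), on(b), on(c), on(f), ready(c,b), ready(c,c), ready(c,f), ready(f,a)}
5. step(b,b)  →  {at(c), clear(e), near(a,f), near(c,c), near(e,b), on(a), on(b), on(c), on(f), ready(b,b), ready(c,b), ready(c,c), ready(c,f), ready(f,a)}

tag(c); step(c,f); step(c,b); step(f,a); step(b,b)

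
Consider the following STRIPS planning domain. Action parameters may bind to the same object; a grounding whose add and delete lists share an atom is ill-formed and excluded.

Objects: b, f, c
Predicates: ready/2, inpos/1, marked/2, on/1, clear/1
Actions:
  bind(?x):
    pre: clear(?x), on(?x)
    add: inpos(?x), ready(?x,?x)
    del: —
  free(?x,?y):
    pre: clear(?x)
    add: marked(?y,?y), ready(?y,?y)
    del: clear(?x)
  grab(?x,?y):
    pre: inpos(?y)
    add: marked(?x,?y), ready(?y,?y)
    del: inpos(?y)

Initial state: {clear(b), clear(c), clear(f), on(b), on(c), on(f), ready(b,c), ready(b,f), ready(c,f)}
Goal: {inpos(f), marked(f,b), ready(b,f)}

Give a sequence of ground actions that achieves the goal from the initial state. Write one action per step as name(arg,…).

1. bind(b)  →  {clear(b), clear(c), clear(f), inpos(b), on(b), on(c), on(f), ready(b,b), ready(b,c), ready(b,f), ready(c,f)}
2. bind(f)  →  {clear(b), clear(c), clear(f), inpos(b), inpos(f), on(b), on(c), on(f), ready(b,b), ready(b,c), ready(b,f), ready(c,f), ready(f,f)}
3. grab(f,b)  →  {clear(b), clear(c), clear(f), inpos(f), marked(f,b), on(b), on(c), on(f), ready(b,b), ready(b,c), ready(b,f), ready(c,f), ready(f,f)}

bind(b); bind(f); grab(f,b)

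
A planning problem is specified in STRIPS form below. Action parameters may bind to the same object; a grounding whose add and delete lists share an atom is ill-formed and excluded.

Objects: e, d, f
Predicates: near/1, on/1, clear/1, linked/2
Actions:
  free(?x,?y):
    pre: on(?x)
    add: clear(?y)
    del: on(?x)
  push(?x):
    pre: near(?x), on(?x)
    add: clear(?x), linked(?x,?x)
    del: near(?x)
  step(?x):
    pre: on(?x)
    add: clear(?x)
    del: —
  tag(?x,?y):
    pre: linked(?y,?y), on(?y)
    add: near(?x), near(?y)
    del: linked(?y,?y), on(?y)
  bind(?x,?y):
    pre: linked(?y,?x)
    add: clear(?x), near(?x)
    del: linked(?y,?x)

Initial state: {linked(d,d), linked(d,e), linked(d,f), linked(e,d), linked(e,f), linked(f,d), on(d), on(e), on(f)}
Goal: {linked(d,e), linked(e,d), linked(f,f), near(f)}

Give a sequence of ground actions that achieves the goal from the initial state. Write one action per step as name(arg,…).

1. tag(f,d)  →  {linked(d,e), linked(d,f), linked(e,d), linked(e,f), linked(f,d), near(d), near(f), on(e), on(f)}
2. push(f)  →  {clear(f), linked(d,e), linked(d,f), linked(e,d), linked(e,f), linked(f,d), linked(f,f), near(d), on(e), on(f)}
3. bind(f,e)  →  {clear(f), linked(d,e), linked(d,f), linked(e,d), linked(f,d), linked(f,f), near(d), near(f), on(e), on(f)}

tag(f,d); push(f); bind(f,e)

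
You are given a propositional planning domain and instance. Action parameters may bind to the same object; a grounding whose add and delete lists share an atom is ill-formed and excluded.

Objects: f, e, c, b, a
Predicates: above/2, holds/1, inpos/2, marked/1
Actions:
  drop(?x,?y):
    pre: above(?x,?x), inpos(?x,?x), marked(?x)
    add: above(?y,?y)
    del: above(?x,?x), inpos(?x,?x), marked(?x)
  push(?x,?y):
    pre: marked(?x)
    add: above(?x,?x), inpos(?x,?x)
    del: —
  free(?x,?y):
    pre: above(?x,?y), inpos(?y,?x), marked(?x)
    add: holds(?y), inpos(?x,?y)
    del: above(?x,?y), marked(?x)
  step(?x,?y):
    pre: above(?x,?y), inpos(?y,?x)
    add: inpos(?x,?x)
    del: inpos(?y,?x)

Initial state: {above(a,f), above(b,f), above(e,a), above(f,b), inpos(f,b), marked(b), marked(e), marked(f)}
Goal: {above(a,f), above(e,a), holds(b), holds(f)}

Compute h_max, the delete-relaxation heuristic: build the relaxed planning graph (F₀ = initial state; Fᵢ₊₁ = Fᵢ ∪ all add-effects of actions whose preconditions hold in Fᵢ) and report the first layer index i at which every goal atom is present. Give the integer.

2

F0 = init (8 atoms)
F1 = F0 ∪ {above(b,b), above(e,e), above(f,f), holds(f), inpos(b,b), inpos(b,f), inpos(e,e), inpos(f,f)}  (16 atoms)
F2 = F1 ∪ {above(a,a), above(c,c), holds(b), holds(e)}  (20 atoms)
goal ⊆ F2  ⇒  h_max = 2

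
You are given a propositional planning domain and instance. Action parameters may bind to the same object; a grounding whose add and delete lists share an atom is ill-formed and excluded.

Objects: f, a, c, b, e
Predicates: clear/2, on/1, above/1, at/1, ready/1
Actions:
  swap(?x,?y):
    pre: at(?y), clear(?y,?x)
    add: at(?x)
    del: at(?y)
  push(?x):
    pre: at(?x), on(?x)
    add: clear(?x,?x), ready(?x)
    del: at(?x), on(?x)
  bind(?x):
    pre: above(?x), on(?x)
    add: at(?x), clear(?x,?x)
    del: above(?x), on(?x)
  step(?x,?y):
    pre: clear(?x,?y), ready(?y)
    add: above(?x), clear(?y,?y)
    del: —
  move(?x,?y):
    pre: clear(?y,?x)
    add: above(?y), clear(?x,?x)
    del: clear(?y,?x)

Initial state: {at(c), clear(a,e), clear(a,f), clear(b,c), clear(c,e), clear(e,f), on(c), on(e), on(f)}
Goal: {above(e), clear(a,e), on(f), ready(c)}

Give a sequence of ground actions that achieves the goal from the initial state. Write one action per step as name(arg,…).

push(c); move(f,e)

1. push(c)  →  {clear(a,e), clear(a,f), clear(b,c), clear(c,c), clear(c,e), clear(e,f), on(e), on(f), ready(c)}
2. move(f,e)  →  {above(e), clear(a,e), clear(a,f), clear(b,c), clear(c,c), clear(c,e), clear(f,f), on(e), on(f), ready(c)}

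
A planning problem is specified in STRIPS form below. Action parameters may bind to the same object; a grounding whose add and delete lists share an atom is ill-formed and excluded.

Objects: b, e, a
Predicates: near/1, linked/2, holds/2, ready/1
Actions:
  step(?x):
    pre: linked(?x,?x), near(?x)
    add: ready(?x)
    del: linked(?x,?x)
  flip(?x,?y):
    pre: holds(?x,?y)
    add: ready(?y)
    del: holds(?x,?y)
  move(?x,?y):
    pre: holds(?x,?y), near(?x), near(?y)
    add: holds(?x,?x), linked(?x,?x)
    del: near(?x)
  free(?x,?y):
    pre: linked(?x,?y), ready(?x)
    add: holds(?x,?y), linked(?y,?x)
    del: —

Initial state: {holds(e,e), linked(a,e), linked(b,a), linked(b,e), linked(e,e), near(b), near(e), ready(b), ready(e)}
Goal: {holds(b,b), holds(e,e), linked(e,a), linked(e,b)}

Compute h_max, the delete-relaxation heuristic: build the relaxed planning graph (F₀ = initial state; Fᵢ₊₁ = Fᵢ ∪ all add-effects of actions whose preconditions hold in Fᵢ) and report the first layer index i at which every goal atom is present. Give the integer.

3

F0 = init (9 atoms)
F1 = F0 ∪ {holds(b,a), holds(b,e), linked(a,b), linked(e,b)}  (13 atoms)
F2 = F1 ∪ {holds(b,b), holds(e,b), linked(b,b), ready(a)}  (17 atoms)
F3 = F2 ∪ {holds(a,b), holds(a,e), linked(e,a)}  (20 atoms)
goal ⊆ F3  ⇒  h_max = 3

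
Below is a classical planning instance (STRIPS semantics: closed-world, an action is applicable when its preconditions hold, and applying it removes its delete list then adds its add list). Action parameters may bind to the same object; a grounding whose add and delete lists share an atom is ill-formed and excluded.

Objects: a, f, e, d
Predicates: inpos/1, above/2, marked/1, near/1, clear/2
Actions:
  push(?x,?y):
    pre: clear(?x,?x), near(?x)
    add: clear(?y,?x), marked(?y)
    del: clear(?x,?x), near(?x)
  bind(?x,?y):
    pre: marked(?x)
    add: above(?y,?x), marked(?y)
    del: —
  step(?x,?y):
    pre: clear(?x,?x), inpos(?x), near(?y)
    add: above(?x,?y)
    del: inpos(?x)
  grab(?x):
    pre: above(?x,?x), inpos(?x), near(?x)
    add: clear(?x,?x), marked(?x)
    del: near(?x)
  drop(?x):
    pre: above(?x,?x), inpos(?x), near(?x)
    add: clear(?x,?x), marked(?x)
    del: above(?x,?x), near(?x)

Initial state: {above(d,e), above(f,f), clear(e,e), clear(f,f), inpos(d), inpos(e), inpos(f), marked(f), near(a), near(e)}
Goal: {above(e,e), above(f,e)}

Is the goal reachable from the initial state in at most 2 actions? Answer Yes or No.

1. step(f,e)  →  {above(d,e), above(f,e), above(f,f), clear(e,e), clear(f,f), inpos(d), inpos(e), marked(f), near(a), near(e)}
2. step(e,e)  →  {above(d,e), above(e,e), above(f,e), above(f,f), clear(e,e), clear(f,f), inpos(d), marked(f), near(a), near(e)}
optimal plan length = 2; 2 ≤ 2

Yes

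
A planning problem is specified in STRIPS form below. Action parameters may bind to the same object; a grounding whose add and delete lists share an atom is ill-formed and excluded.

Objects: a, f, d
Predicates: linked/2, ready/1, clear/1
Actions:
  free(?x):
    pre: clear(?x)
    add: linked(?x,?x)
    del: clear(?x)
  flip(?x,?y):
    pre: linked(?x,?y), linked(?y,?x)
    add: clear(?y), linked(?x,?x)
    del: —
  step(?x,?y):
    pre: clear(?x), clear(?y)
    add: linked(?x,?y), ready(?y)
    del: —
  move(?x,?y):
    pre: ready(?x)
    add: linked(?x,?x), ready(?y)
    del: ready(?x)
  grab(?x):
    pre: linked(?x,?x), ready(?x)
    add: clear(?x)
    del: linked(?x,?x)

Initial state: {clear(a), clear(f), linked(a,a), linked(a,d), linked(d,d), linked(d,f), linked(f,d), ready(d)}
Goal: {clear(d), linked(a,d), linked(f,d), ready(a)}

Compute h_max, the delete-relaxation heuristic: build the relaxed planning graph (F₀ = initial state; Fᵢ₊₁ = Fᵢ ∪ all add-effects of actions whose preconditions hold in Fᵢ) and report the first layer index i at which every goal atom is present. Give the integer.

1

F0 = init (8 atoms)
F1 = F0 ∪ {clear(d), linked(a,f), linked(f,a), linked(f,f), ready(a), ready(f)}  (14 atoms)
goal ⊆ F1  ⇒  h_max = 1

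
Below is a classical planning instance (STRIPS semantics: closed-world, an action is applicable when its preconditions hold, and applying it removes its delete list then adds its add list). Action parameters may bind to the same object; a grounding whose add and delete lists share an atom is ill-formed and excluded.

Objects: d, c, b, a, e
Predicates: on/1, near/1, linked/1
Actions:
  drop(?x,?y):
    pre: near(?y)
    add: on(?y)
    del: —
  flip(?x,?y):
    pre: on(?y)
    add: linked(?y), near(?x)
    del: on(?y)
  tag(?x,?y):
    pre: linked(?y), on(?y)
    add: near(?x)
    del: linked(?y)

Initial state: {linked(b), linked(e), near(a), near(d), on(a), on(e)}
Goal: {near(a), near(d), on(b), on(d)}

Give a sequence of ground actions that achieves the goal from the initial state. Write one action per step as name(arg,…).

1. drop(d,d)  →  {linked(b), linked(e), near(a), near(d), on(a), on(d), on(e)}
2. flip(b,a)  →  {linked(a), linked(b), linked(e), near(a), near(b), near(d), on(d), on(e)}
3. drop(d,b)  →  {linked(a), linked(b), linked(e), near(a), near(b), near(d), on(b), on(d), on(e)}

drop(d,d); flip(b,a); drop(d,b)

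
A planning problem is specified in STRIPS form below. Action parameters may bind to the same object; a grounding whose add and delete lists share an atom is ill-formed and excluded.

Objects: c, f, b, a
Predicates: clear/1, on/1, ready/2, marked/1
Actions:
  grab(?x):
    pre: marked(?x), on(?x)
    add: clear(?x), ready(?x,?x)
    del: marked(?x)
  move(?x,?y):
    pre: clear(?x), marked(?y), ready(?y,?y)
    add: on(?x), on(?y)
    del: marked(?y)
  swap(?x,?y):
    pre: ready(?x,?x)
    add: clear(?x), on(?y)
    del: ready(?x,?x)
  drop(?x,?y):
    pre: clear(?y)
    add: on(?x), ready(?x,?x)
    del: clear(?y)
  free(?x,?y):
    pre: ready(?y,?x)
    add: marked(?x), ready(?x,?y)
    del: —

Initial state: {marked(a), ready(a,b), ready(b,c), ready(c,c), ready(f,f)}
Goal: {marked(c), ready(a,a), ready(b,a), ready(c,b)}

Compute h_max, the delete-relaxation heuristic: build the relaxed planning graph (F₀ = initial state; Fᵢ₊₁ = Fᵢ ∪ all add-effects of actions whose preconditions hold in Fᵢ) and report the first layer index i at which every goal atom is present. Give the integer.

2

F0 = init (5 atoms)
F1 = F0 ∪ {clear(c), clear(f), marked(b), marked(c), marked(f), on(a), on(b), on(c), on(f), ready(b,a), ready(c,b)}  (16 atoms)
F2 = F1 ∪ {clear(a), clear(b), ready(a,a), ready(b,b)}  (20 atoms)
goal ⊆ F2  ⇒  h_max = 2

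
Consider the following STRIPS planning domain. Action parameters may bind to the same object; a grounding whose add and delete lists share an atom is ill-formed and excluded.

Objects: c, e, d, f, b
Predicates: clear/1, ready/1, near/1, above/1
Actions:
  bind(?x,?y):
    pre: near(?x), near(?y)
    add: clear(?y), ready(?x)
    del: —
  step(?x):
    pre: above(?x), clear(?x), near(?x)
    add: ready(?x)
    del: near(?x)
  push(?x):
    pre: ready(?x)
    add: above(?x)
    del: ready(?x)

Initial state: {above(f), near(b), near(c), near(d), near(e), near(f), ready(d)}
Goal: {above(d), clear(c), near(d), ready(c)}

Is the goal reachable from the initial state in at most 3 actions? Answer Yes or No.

Yes

1. bind(c,c)  →  {above(f), clear(c), near(b), near(c), near(d), near(e), near(f), ready(c), ready(d)}
2. push(d)  →  {above(d), above(f), clear(c), near(b), near(c), near(d), near(e), near(f), ready(c)}
optimal plan length = 2; 2 ≤ 3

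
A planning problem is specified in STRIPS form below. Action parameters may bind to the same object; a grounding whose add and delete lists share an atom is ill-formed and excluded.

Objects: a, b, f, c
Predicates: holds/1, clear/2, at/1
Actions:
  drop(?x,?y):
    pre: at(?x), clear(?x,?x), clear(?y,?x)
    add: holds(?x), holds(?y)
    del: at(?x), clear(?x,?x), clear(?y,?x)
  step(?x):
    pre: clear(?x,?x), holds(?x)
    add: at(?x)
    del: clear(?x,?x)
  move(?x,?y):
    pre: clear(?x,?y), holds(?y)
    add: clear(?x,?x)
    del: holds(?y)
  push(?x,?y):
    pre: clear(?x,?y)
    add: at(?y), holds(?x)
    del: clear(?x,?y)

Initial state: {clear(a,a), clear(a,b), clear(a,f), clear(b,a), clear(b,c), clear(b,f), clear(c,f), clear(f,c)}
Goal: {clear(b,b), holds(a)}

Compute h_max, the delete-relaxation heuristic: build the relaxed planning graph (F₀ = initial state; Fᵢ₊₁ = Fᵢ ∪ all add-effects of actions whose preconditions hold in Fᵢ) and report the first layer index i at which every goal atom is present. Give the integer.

2

F0 = init (8 atoms)
F1 = F0 ∪ {at(a), at(b), at(c), at(f), holds(a), holds(b), holds(c), holds(f)}  (16 atoms)
F2 = F1 ∪ {clear(b,b), clear(c,c), clear(f,f)}  (19 atoms)
goal ⊆ F2  ⇒  h_max = 2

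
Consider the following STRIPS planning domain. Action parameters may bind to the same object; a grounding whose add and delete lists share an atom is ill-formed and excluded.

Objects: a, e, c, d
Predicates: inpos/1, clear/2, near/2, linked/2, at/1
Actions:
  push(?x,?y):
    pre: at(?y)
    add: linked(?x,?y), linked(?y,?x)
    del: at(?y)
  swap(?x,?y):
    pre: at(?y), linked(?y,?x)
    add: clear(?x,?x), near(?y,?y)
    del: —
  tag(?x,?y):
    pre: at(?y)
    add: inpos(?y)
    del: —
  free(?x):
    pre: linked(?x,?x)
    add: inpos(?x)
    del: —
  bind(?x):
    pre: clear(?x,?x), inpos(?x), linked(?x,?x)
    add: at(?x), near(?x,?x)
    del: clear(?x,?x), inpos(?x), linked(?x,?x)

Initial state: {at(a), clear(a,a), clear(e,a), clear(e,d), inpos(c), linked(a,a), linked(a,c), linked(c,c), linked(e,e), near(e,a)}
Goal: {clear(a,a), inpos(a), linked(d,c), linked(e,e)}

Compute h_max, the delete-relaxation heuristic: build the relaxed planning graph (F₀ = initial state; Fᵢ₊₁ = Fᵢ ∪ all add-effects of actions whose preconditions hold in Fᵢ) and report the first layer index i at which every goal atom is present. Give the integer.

F0 = init (10 atoms)
F1 = F0 ∪ {clear(c,c), inpos(a), inpos(e), linked(a,d), linked(a,e), linked(c,a), linked(d,a), linked(e,a), near(a,a)}  (19 atoms)
F2 = F1 ∪ {at(c), clear(d,d), clear(e,e), near(c,c)}  (23 atoms)
F3 = F2 ∪ {at(e), linked(c,d), linked(c,e), linked(d,c), linked(e,c), near(e,e)}  (29 atoms)
goal ⊆ F3  ⇒  h_max = 3

3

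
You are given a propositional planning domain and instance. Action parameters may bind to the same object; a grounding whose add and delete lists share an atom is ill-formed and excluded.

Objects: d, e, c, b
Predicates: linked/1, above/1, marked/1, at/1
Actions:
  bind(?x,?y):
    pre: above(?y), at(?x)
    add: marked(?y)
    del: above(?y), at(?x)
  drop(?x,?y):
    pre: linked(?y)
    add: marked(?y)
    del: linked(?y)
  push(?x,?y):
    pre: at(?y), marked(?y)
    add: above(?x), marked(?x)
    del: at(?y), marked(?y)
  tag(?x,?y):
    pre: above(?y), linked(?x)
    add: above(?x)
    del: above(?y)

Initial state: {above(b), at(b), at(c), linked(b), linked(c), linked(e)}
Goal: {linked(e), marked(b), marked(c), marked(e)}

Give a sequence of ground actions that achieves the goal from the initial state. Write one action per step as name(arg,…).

1. bind(c,b)  →  {at(b), linked(b), linked(c), linked(e), marked(b)}
2. drop(d,c)  →  {at(b), linked(b), linked(e), marked(b), marked(c)}
3. push(e,b)  →  {above(e), linked(b), linked(e), marked(c), marked(e)}
4. drop(d,b)  →  {above(e), linked(e), marked(b), marked(c), marked(e)}

bind(c,b); drop(d,c); push(e,b); drop(d,b)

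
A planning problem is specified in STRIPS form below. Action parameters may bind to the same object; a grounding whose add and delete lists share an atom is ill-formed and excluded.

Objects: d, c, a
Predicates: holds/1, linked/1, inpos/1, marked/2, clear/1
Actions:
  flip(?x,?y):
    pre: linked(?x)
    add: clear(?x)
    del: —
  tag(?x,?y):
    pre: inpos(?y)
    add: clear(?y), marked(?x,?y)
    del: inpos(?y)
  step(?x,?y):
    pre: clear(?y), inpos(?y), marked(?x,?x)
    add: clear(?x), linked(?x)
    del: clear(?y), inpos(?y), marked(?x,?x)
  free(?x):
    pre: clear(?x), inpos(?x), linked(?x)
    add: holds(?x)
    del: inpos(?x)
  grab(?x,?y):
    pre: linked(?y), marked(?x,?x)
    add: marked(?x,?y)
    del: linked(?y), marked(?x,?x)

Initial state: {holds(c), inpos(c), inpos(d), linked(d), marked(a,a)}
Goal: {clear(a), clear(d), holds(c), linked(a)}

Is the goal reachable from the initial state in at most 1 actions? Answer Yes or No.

1. flip(d,d)  →  {clear(d), holds(c), inpos(c), inpos(d), linked(d), marked(a,a)}
2. step(a,d)  →  {clear(a), holds(c), inpos(c), linked(a), linked(d)}
3. flip(d,d)  →  {clear(a), clear(d), holds(c), inpos(c), linked(a), linked(d)}
optimal plan length = 3; 3 > 1

No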